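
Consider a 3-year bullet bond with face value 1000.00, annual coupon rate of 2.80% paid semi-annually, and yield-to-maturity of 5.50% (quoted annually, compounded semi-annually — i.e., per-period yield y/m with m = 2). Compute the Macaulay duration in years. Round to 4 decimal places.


Coupon per period c = face * coupon_rate / m = 14.000000
Periods per year m = 2; per-period yield y/m = 0.027500
Number of cashflows N = 6
Cashflows (t years, CF_t, discount factor 1/(1+y/m)^(m*t), PV):
  t = 0.5000: CF_t = 14.000000, DF = 0.973236, PV = 13.625304
  t = 1.0000: CF_t = 14.000000, DF = 0.947188, PV = 13.260637
  t = 1.5000: CF_t = 14.000000, DF = 0.921838, PV = 12.905729
  t = 2.0000: CF_t = 14.000000, DF = 0.897166, PV = 12.560320
  t = 2.5000: CF_t = 14.000000, DF = 0.873154, PV = 12.224156
  t = 3.0000: CF_t = 1014.000000, DF = 0.849785, PV = 861.681902
Price P = sum_t PV_t = 926.258048
Macaulay numerator sum_t t * PV_t:
  t * PV_t at t = 0.5000: 6.812652
  t * PV_t at t = 1.0000: 13.260637
  t * PV_t at t = 1.5000: 19.358594
  t * PV_t at t = 2.0000: 25.120641
  t * PV_t at t = 2.5000: 30.560390
  t * PV_t at t = 3.0000: 2585.045707
Macaulay duration D = (sum_t t * PV_t) / P = 2680.158620 / 926.258048 = 2.893533

Answer: Macaulay duration = 2.8935 years


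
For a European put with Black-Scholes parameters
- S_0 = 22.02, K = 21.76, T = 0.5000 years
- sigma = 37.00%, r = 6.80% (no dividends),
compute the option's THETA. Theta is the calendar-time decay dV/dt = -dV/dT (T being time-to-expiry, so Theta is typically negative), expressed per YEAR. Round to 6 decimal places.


d1 = 0.3061684808; d2 = 0.0445389717
phi(d1) = 0.3806754506; exp(-qT) = 1.0000000000; exp(-rT) = 0.9665715046
Theta = -S*exp(-qT)*phi(d1)*sigma/(2*sqrt(T)) + r*K*exp(-rT)*N(-d2) - q*S*exp(-qT)*N(-d1)
N(-d1) = 0.3797381847; N(-d2) = 0.4822373939; sqrt(T) = 0.7071067812
Term 1 = -22.0200 * 1.0000000000 * 0.3806754506 * 0.3700 / (2 * 0.7071067812) = -2.1931024059
Term 2 = 0.0680 * 21.7600 * 0.9665715046 * 0.4822373939 = 0.6897038892
Term 3 = 0 (no dividend yield, q = 0)
Theta = -2.1931024059 + (0.6897038892) + (0.0000000000) = -1.503399

Answer: Theta = -1.503399


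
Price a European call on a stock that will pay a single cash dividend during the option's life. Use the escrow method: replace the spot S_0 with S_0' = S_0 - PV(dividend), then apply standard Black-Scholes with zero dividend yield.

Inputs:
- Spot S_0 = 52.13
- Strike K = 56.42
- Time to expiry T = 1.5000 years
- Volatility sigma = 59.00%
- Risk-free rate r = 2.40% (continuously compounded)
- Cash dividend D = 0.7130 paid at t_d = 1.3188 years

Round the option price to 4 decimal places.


PV(D) = D * exp(-r * t_d) = 0.7130 * 0.96884446 = 0.69078610
S_0' = S_0 - PV(D) = 52.1300 - 0.69078610 = 51.43921390
d1 = (ln(S_0'/K) + (r + sigma^2/2)*T) / (sigma*sqrt(T)) = 0.28321650
d2 = d1 - sigma*sqrt(T) = -0.43938298
exp(-rT) = 0.96464029
N(d1) = 0.61149456; N(d2) = 0.33019203
C = S_0' * N(d1) - K * exp(-rT) * N(d2) = 51.43921390 * 0.61149456 - 56.4200 * 0.96464029 * 0.33019203 = 13.4841

Answer: Price = 13.4841


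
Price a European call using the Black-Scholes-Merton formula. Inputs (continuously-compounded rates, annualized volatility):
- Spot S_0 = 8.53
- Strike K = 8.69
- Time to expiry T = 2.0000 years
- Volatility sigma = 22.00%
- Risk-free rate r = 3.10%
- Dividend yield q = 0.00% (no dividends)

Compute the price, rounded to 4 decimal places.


d1 = (ln(S/K) + (r - q + 0.5*sigma^2) * T) / (sigma * sqrt(T)) = 0.29510916
d2 = d1 - sigma * sqrt(T) = -0.01601783
exp(-rT) = 0.93988289; exp(-qT) = 1.00000000
C = S_0 * exp(-qT) * N(d1) - K * exp(-rT) * N(d2)
N(d1) = 0.61604475; N(d2) = 0.49361009
C = 8.5300 * 1.00000000 * 0.61604475 - 8.6900 * 0.93988289 * 0.49361009 = 1.2233

Answer: Price = 1.2233


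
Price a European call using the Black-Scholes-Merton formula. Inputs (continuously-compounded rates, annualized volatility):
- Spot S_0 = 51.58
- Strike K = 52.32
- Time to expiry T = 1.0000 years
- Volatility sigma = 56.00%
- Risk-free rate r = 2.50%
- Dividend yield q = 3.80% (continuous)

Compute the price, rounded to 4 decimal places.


d1 = (ln(S/K) + (r - q + 0.5*sigma^2) * T) / (sigma * sqrt(T)) = 0.23134874
d2 = d1 - sigma * sqrt(T) = -0.32865126
exp(-rT) = 0.97530991; exp(-qT) = 0.96271294
C = S_0 * exp(-qT) * N(d1) - K * exp(-rT) * N(d2)
N(d1) = 0.59147806; N(d2) = 0.37120965
C = 51.5800 * 0.96271294 * 0.59147806 - 52.3200 * 0.97530991 * 0.37120965 = 10.4287

Answer: Price = 10.4287


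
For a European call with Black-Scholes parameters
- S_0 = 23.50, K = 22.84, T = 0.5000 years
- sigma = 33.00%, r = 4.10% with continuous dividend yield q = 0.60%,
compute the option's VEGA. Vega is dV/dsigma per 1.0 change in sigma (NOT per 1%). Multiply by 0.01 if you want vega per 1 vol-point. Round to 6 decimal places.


Answer: Vega = 6.291936

Derivation:
d1 = 0.3137498629; d2 = 0.0804046251
phi(d1) = 0.3797819444; exp(-qT) = 0.9970044955; exp(-rT) = 0.9797086965
Vega = S * exp(-qT) * phi(d1) * sqrt(T) = 23.5000 * 0.9970044955 * 0.3797819444 * 0.7071067812 = 6.291936


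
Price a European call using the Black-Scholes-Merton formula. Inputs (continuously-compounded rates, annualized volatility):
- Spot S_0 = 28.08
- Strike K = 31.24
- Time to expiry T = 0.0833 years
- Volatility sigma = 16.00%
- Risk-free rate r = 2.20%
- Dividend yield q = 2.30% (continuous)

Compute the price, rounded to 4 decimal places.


Answer: Price = 0.0048

Derivation:
d1 = (ln(S/K) + (r - q + 0.5*sigma^2) * T) / (sigma * sqrt(T)) = -2.28803790
d2 = d1 - sigma * sqrt(T) = -2.33421669
exp(-rT) = 0.99816908; exp(-qT) = 0.99808593
C = S_0 * exp(-qT) * N(d1) - K * exp(-rT) * N(d2)
N(d1) = 0.01106766; N(d2) = 0.00979219
C = 28.0800 * 0.99808593 * 0.01106766 - 31.2400 * 0.99816908 * 0.00979219 = 0.0048


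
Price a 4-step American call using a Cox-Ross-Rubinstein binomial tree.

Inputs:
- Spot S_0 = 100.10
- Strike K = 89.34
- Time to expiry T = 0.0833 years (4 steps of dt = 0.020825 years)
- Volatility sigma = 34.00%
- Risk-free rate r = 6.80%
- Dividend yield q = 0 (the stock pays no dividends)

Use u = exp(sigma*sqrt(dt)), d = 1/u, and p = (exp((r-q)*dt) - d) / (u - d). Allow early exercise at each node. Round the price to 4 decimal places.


Answer: Price = V(0,0) = 11.6969

Derivation:
dt = T/N = 0.020825
u = exp(sigma*sqrt(dt)) = 1.050289; d = 1/u = 0.952119
p = (exp((r-q)*dt) - d) / (u - d) = 0.502172
Discount per step: exp(-r*dt) = 0.998585
Stock lattice S(k, i) with i counting down-moves:
  k=0: S(0,0) = 100.1000
  k=1: S(1,0) = 105.1339; S(1,1) = 95.3071
  k=2: S(2,0) = 110.4209; S(2,1) = 100.1000; S(2,2) = 90.7438
  k=3: S(3,0) = 115.9738; S(3,1) = 105.1339; S(3,2) = 95.3071; S(3,3) = 86.3989
  k=4: S(4,0) = 121.8060; S(4,1) = 110.4209; S(4,2) = 100.1000; S(4,3) = 90.7438; S(4,4) = 82.2620
Terminal payoffs V(N, i) = max(S_T - K, 0):
  V(4,0) = 32.465988; V(4,1) = 21.080919; V(4,2) = 10.760000; V(4,3) = 1.403766; V(4,4) = 0.000000
Backward induction: V(k, i) = exp(-r*dt) * [p * V(k+1, i) + (1-p) * V(k+1, i+1)]; then take max(V_cont, immediate exercise) for American.
  V(3,0) = exp(-r*dt) * [p*32.465988 + (1-p)*21.080919] = 26.760254; exercise = 26.633829; V(3,0) = max -> 26.760254
  V(3,1) = exp(-r*dt) * [p*21.080919 + (1-p)*10.760000] = 15.920311; exercise = 15.793886; V(3,1) = max -> 15.920311
  V(3,2) = exp(-r*dt) * [p*10.760000 + (1-p)*1.403766] = 6.093565; exercise = 5.967140; V(3,2) = max -> 6.093565
  V(3,3) = exp(-r*dt) * [p*1.403766 + (1-p)*0.000000] = 0.703934; exercise = 0.000000; V(3,3) = max -> 0.703934
  V(2,0) = exp(-r*dt) * [p*26.760254 + (1-p)*15.920311] = 21.333590; exercise = 21.080919; V(2,0) = max -> 21.333590
  V(2,1) = exp(-r*dt) * [p*15.920311 + (1-p)*6.093565] = 11.012671; exercise = 10.760000; V(2,1) = max -> 11.012671
  V(2,2) = exp(-r*dt) * [p*6.093565 + (1-p)*0.703934] = 3.405627; exercise = 1.403766; V(2,2) = max -> 3.405627
  V(1,0) = exp(-r*dt) * [p*21.333590 + (1-p)*11.012671] = 16.172624; exercise = 15.793886; V(1,0) = max -> 16.172624
  V(1,1) = exp(-r*dt) * [p*11.012671 + (1-p)*3.405627] = 7.215443; exercise = 5.967140; V(1,1) = max -> 7.215443
  V(0,0) = exp(-r*dt) * [p*16.172624 + (1-p)*7.215443] = 11.696908; exercise = 10.760000; V(0,0) = max -> 11.696908


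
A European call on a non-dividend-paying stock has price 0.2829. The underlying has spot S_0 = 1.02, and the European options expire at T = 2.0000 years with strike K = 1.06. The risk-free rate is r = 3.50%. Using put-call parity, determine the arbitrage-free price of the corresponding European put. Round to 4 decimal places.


Put-call parity: C - P = S_0 * exp(-qT) - K * exp(-rT).
S_0 * exp(-qT) = 1.0200 * 1.00000000 = 1.02000000
K * exp(-rT) = 1.0600 * 0.93239382 = 0.98833745
P = C - S*exp(-qT) + K*exp(-rT)
P = 0.2829 - 1.02000000 + 0.98833745 = 0.2512

Answer: Put price = 0.2512


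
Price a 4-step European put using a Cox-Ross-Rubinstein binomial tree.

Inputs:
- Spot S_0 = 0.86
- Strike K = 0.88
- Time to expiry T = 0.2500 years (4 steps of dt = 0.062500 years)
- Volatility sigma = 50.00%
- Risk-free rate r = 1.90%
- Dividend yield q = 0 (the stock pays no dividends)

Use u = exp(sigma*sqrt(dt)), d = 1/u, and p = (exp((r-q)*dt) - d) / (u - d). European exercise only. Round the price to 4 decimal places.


dt = T/N = 0.062500
u = exp(sigma*sqrt(dt)) = 1.133148; d = 1/u = 0.882497
p = (exp((r-q)*dt) - d) / (u - d) = 0.473531
Discount per step: exp(-r*dt) = 0.998813
Stock lattice S(k, i) with i counting down-moves:
  k=0: S(0,0) = 0.8600
  k=1: S(1,0) = 0.9745; S(1,1) = 0.7589
  k=2: S(2,0) = 1.1043; S(2,1) = 0.8600; S(2,2) = 0.6698
  k=3: S(3,0) = 1.2513; S(3,1) = 0.9745; S(3,2) = 0.7589; S(3,3) = 0.5911
  k=4: S(4,0) = 1.4179; S(4,1) = 1.1043; S(4,2) = 0.8600; S(4,3) = 0.6698; S(4,4) = 0.5216
Terminal payoffs V(N, i) = max(K - S_T, 0):
  V(4,0) = 0.000000; V(4,1) = 0.000000; V(4,2) = 0.020000; V(4,3) = 0.210231; V(4,4) = 0.358384
Backward induction: V(k, i) = exp(-r*dt) * [p * V(k+1, i) + (1-p) * V(k+1, i+1)].
  V(3,0) = exp(-r*dt) * [p*0.000000 + (1-p)*0.000000] = 0.000000
  V(3,1) = exp(-r*dt) * [p*0.000000 + (1-p)*0.020000] = 0.010517
  V(3,2) = exp(-r*dt) * [p*0.020000 + (1-p)*0.210231] = 0.120008
  V(3,3) = exp(-r*dt) * [p*0.210231 + (1-p)*0.358384] = 0.287887
  V(2,0) = exp(-r*dt) * [p*0.000000 + (1-p)*0.010517] = 0.005530
  V(2,1) = exp(-r*dt) * [p*0.010517 + (1-p)*0.120008] = 0.068080
  V(2,2) = exp(-r*dt) * [p*0.120008 + (1-p)*0.287887] = 0.208144
  V(1,0) = exp(-r*dt) * [p*0.005530 + (1-p)*0.068080] = 0.038415
  V(1,1) = exp(-r*dt) * [p*0.068080 + (1-p)*0.208144] = 0.141651
  V(0,0) = exp(-r*dt) * [p*0.038415 + (1-p)*0.141651] = 0.092655

Answer: Price = V(0,0) = 0.0927


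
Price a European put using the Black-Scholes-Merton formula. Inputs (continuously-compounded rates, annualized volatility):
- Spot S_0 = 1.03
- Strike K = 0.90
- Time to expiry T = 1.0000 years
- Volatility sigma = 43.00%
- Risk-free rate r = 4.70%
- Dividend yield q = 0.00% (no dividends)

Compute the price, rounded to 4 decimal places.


d1 = (ln(S/K) + (r - q + 0.5*sigma^2) * T) / (sigma * sqrt(T)) = 0.63806818
d2 = d1 - sigma * sqrt(T) = 0.20806818
exp(-rT) = 0.95408740; exp(-qT) = 1.00000000
P = K * exp(-rT) * N(-d2) - S_0 * exp(-qT) * N(-d1)
N(-d1) = 0.26171465; N(-d2) = 0.41758787
P = 0.9000 * 0.95408740 * 0.41758787 - 1.0300 * 1.00000000 * 0.26171465 = 0.0890

Answer: Price = 0.0890


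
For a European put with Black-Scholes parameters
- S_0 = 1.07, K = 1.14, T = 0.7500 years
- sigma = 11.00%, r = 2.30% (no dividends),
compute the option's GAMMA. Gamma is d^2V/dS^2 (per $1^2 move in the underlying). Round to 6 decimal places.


Answer: Gamma = 3.558194

Derivation:
d1 = -0.4364989940; d2 = -0.5317617885
phi(d1) = 0.3626909375; exp(-qT) = 1.0000000000; exp(-rT) = 0.9828979294
Gamma = exp(-qT) * phi(d1) / (S * sigma * sqrt(T)) = 1.0000000000 * 0.3626909375 / (1.0700 * 0.1100 * 0.8660254038) = 3.558194


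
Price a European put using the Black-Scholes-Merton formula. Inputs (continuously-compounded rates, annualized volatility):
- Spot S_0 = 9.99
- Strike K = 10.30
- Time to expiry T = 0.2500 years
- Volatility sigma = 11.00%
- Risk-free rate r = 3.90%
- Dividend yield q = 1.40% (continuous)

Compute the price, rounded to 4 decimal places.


d1 = (ln(S/K) + (r - q + 0.5*sigma^2) * T) / (sigma * sqrt(T)) = -0.41448732
d2 = d1 - sigma * sqrt(T) = -0.46948732
exp(-rT) = 0.99029738; exp(-qT) = 0.99650612
P = K * exp(-rT) * N(-d2) - S_0 * exp(-qT) * N(-d1)
N(-d1) = 0.66074137; N(-d2) = 0.68063933
P = 10.3000 * 0.99029738 * 0.68063933 - 9.9900 * 0.99650612 * 0.66074137 = 0.3648

Answer: Price = 0.3648


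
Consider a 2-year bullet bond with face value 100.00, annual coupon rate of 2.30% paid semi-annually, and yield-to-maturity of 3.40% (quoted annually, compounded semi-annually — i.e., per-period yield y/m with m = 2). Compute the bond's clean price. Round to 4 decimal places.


Coupon per period c = face * coupon_rate / m = 1.150000
Periods per year m = 2; per-period yield y/m = 0.017000
Number of cashflows N = 4
Cashflows (t years, CF_t, discount factor 1/(1+y/m)^(m*t), PV):
  t = 0.5000: CF_t = 1.150000, DF = 0.983284, PV = 1.130777
  t = 1.0000: CF_t = 1.150000, DF = 0.966848, PV = 1.111875
  t = 1.5000: CF_t = 1.150000, DF = 0.950686, PV = 1.093289
  t = 2.0000: CF_t = 101.150000, DF = 0.934795, PV = 94.554472
Price P = sum_t PV_t = 97.890413

Answer: Price = 97.8904


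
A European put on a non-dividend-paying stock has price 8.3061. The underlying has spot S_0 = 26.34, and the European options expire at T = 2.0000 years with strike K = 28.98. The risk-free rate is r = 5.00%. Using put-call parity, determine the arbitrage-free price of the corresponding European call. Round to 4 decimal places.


Put-call parity: C - P = S_0 * exp(-qT) - K * exp(-rT).
S_0 * exp(-qT) = 26.3400 * 1.00000000 = 26.34000000
K * exp(-rT) = 28.9800 * 0.90483742 = 26.22218837
C = P + S*exp(-qT) - K*exp(-rT)
C = 8.3061 + 26.34000000 - 26.22218837 = 8.4239

Answer: Call price = 8.4239


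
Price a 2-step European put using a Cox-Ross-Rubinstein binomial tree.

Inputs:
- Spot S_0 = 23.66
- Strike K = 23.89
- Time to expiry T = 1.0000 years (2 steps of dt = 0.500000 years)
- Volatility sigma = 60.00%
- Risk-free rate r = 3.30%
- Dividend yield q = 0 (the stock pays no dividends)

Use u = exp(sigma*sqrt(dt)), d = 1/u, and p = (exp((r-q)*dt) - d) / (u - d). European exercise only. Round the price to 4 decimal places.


Answer: Price = V(0,0) = 4.6724

Derivation:
dt = T/N = 0.500000
u = exp(sigma*sqrt(dt)) = 1.528465; d = 1/u = 0.654251
p = (exp((r-q)*dt) - d) / (u - d) = 0.414528
Discount per step: exp(-r*dt) = 0.983635
Stock lattice S(k, i) with i counting down-moves:
  k=0: S(0,0) = 23.6600
  k=1: S(1,0) = 36.1635; S(1,1) = 15.4796
  k=2: S(2,0) = 55.2746; S(2,1) = 23.6600; S(2,2) = 10.1275
Terminal payoffs V(N, i) = max(K - S_T, 0):
  V(2,0) = 0.000000; V(2,1) = 0.230000; V(2,2) = 13.762467
Backward induction: V(k, i) = exp(-r*dt) * [p * V(k+1, i) + (1-p) * V(k+1, i+1)].
  V(1,0) = exp(-r*dt) * [p*0.000000 + (1-p)*0.230000] = 0.132455
  V(1,1) = exp(-r*dt) * [p*0.230000 + (1-p)*13.762467] = 8.019468
  V(0,0) = exp(-r*dt) * [p*0.132455 + (1-p)*8.019468] = 4.672351


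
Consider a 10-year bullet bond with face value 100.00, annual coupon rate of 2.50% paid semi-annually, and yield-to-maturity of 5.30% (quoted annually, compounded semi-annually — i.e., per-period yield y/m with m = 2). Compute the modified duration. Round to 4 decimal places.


Coupon per period c = face * coupon_rate / m = 1.250000
Periods per year m = 2; per-period yield y/m = 0.026500
Number of cashflows N = 20
Cashflows (t years, CF_t, discount factor 1/(1+y/m)^(m*t), PV):
  t = 0.5000: CF_t = 1.250000, DF = 0.974184, PV = 1.217730
  t = 1.0000: CF_t = 1.250000, DF = 0.949035, PV = 1.186293
  t = 1.5000: CF_t = 1.250000, DF = 0.924535, PV = 1.155668
  t = 2.0000: CF_t = 1.250000, DF = 0.900667, PV = 1.125834
  t = 2.5000: CF_t = 1.250000, DF = 0.877415, PV = 1.096769
  t = 3.0000: CF_t = 1.250000, DF = 0.854764, PV = 1.068455
  t = 3.5000: CF_t = 1.250000, DF = 0.832698, PV = 1.040872
  t = 4.0000: CF_t = 1.250000, DF = 0.811201, PV = 1.014001
  t = 4.5000: CF_t = 1.250000, DF = 0.790259, PV = 0.987824
  t = 5.0000: CF_t = 1.250000, DF = 0.769858, PV = 0.962322
  t = 5.5000: CF_t = 1.250000, DF = 0.749983, PV = 0.937479
  t = 6.0000: CF_t = 1.250000, DF = 0.730622, PV = 0.913277
  t = 6.5000: CF_t = 1.250000, DF = 0.711760, PV = 0.889700
  t = 7.0000: CF_t = 1.250000, DF = 0.693385, PV = 0.866732
  t = 7.5000: CF_t = 1.250000, DF = 0.675485, PV = 0.844356
  t = 8.0000: CF_t = 1.250000, DF = 0.658047, PV = 0.822558
  t = 8.5000: CF_t = 1.250000, DF = 0.641059, PV = 0.801323
  t = 9.0000: CF_t = 1.250000, DF = 0.624509, PV = 0.780636
  t = 9.5000: CF_t = 1.250000, DF = 0.608387, PV = 0.760484
  t = 10.0000: CF_t = 101.250000, DF = 0.592681, PV = 60.008940
Price P = sum_t PV_t = 78.481255
First compute Macaulay numerator sum_t t * PV_t:
  t * PV_t at t = 0.5000: 0.608865
  t * PV_t at t = 1.0000: 1.186293
  t * PV_t at t = 1.5000: 1.733502
  t * PV_t at t = 2.0000: 2.251667
  t * PV_t at t = 2.5000: 2.741923
  t * PV_t at t = 3.0000: 3.205365
  t * PV_t at t = 3.5000: 3.643052
  t * PV_t at t = 4.0000: 4.056004
  t * PV_t at t = 4.5000: 4.445207
  t * PV_t at t = 5.0000: 4.811611
  t * PV_t at t = 5.5000: 5.156134
  t * PV_t at t = 6.0000: 5.479663
  t * PV_t at t = 6.5000: 5.783050
  t * PV_t at t = 7.0000: 6.067122
  t * PV_t at t = 7.5000: 6.332672
  t * PV_t at t = 8.0000: 6.580467
  t * PV_t at t = 8.5000: 6.811249
  t * PV_t at t = 9.0000: 7.025728
  t * PV_t at t = 9.5000: 7.224595
  t * PV_t at t = 10.0000: 600.089403
Macaulay duration D = 685.233572 / 78.481255 = 8.731175
Modified duration = D / (1 + y/m) = 8.731175 / (1 + 0.026500) = 8.505772

Answer: Modified duration = 8.5058


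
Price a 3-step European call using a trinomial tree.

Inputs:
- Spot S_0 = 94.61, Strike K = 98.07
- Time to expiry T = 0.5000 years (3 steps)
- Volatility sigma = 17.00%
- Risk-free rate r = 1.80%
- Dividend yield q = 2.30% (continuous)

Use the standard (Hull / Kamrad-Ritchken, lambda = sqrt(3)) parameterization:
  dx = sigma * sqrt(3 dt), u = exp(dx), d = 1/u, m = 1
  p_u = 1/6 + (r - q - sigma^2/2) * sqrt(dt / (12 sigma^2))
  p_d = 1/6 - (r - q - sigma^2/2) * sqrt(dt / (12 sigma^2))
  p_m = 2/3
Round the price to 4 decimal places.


dt = T/N = 0.166667; dx = sigma*sqrt(3*dt) = 0.120208
u = exp(dx) = 1.127732; d = 1/u = 0.886736
p_u = 0.153183, p_m = 0.666667, p_d = 0.180150
Discount per step: exp(-r*dt) = 0.997004
Stock lattice S(k, j) with j the centered position index:
  k=0: S(0,+0) = 94.6100
  k=1: S(1,-1) = 83.8941; S(1,+0) = 94.6100; S(1,+1) = 106.6947
  k=2: S(2,-2) = 74.3919; S(2,-1) = 83.8941; S(2,+0) = 94.6100; S(2,+1) = 106.6947; S(2,+2) = 120.3230
  k=3: S(3,-3) = 65.9660; S(3,-2) = 74.3919; S(3,-1) = 83.8941; S(3,+0) = 94.6100; S(3,+1) = 106.6947; S(3,+2) = 120.3230; S(3,+3) = 135.6920
Terminal payoffs V(N, j) = max(S_T - K, 0):
  V(3,-3) = 0.000000; V(3,-2) = 0.000000; V(3,-1) = 0.000000; V(3,+0) = 0.000000; V(3,+1) = 8.624684; V(3,+2) = 22.252963; V(3,+3) = 37.622003
Backward induction: V(k, j) = exp(-r*dt) * [p_u * V(k+1, j+1) + p_m * V(k+1, j) + p_d * V(k+1, j-1)]
  V(2,-2) = exp(-r*dt) * [p_u*0.000000 + p_m*0.000000 + p_d*0.000000] = 0.000000
  V(2,-1) = exp(-r*dt) * [p_u*0.000000 + p_m*0.000000 + p_d*0.000000] = 0.000000
  V(2,+0) = exp(-r*dt) * [p_u*8.624684 + p_m*0.000000 + p_d*0.000000] = 1.317198
  V(2,+1) = exp(-r*dt) * [p_u*22.252963 + p_m*8.624684 + p_d*0.000000] = 9.131133
  V(2,+2) = exp(-r*dt) * [p_u*37.622003 + p_m*22.252963 + p_d*8.624684] = 22.085746
  V(1,-1) = exp(-r*dt) * [p_u*1.317198 + p_m*0.000000 + p_d*0.000000] = 0.201168
  V(1,+0) = exp(-r*dt) * [p_u*9.131133 + p_m*1.317198 + p_d*0.000000] = 2.270047
  V(1,+1) = exp(-r*dt) * [p_u*22.085746 + p_m*9.131133 + p_d*1.317198] = 9.678799
  V(0,+0) = exp(-r*dt) * [p_u*9.678799 + p_m*2.270047 + p_d*0.201168] = 3.023151

Answer: Price = V(0,0) = 3.0232


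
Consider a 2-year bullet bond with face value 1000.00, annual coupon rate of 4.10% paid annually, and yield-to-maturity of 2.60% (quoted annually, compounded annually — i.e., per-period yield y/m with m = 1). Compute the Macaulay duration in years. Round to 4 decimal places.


Answer: Macaulay duration = 1.9612 years

Derivation:
Coupon per period c = face * coupon_rate / m = 41.000000
Periods per year m = 1; per-period yield y/m = 0.026000
Number of cashflows N = 2
Cashflows (t years, CF_t, discount factor 1/(1+y/m)^(m*t), PV):
  t = 1.0000: CF_t = 41.000000, DF = 0.974659, PV = 39.961014
  t = 2.0000: CF_t = 1041.000000, DF = 0.949960, PV = 988.908268
Price P = sum_t PV_t = 1028.869282
Macaulay numerator sum_t t * PV_t:
  t * PV_t at t = 1.0000: 39.961014
  t * PV_t at t = 2.0000: 1977.816536
Macaulay duration D = (sum_t t * PV_t) / P = 2017.777550 / 1028.869282 = 1.961160


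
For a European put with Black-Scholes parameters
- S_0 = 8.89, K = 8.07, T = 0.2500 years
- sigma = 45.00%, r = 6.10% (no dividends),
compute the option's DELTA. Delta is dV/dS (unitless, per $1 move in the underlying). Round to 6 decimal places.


d1 = 0.6103825211; d2 = 0.3853825211
phi(d1) = 0.3311373801; exp(-qT) = 1.0000000000; exp(-rT) = 0.9848656924
N(-d1) = 0.2708042220
Delta = -exp(-qT) * N(-d1) = -1.0000000000 * 0.2708042220 = -0.270804

Answer: Delta = -0.270804


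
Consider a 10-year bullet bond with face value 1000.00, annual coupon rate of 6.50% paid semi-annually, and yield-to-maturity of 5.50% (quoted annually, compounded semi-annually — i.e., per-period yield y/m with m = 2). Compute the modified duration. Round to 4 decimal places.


Coupon per period c = face * coupon_rate / m = 32.500000
Periods per year m = 2; per-period yield y/m = 0.027500
Number of cashflows N = 20
Cashflows (t years, CF_t, discount factor 1/(1+y/m)^(m*t), PV):
  t = 0.5000: CF_t = 32.500000, DF = 0.973236, PV = 31.630170
  t = 1.0000: CF_t = 32.500000, DF = 0.947188, PV = 30.783621
  t = 1.5000: CF_t = 32.500000, DF = 0.921838, PV = 29.959728
  t = 2.0000: CF_t = 32.500000, DF = 0.897166, PV = 29.157886
  t = 2.5000: CF_t = 32.500000, DF = 0.873154, PV = 28.377505
  t = 3.0000: CF_t = 32.500000, DF = 0.849785, PV = 27.618010
  t = 3.5000: CF_t = 32.500000, DF = 0.827041, PV = 26.878842
  t = 4.0000: CF_t = 32.500000, DF = 0.804906, PV = 26.159456
  t = 4.5000: CF_t = 32.500000, DF = 0.783364, PV = 25.459325
  t = 5.0000: CF_t = 32.500000, DF = 0.762398, PV = 24.777932
  t = 5.5000: CF_t = 32.500000, DF = 0.741993, PV = 24.114776
  t = 6.0000: CF_t = 32.500000, DF = 0.722134, PV = 23.469368
  t = 6.5000: CF_t = 32.500000, DF = 0.702807, PV = 22.841234
  t = 7.0000: CF_t = 32.500000, DF = 0.683997, PV = 22.229911
  t = 7.5000: CF_t = 32.500000, DF = 0.665691, PV = 21.634950
  t = 8.0000: CF_t = 32.500000, DF = 0.647874, PV = 21.055913
  t = 8.5000: CF_t = 32.500000, DF = 0.630535, PV = 20.492372
  t = 9.0000: CF_t = 32.500000, DF = 0.613659, PV = 19.943915
  t = 9.5000: CF_t = 32.500000, DF = 0.597235, PV = 19.410136
  t = 10.0000: CF_t = 1032.500000, DF = 0.581251, PV = 600.141210
Price P = sum_t PV_t = 1076.136261
First compute Macaulay numerator sum_t t * PV_t:
  t * PV_t at t = 0.5000: 15.815085
  t * PV_t at t = 1.0000: 30.783621
  t * PV_t at t = 1.5000: 44.939592
  t * PV_t at t = 2.0000: 58.315773
  t * PV_t at t = 2.5000: 70.943762
  t * PV_t at t = 3.0000: 82.854029
  t * PV_t at t = 3.5000: 94.075945
  t * PV_t at t = 4.0000: 104.637826
  t * PV_t at t = 4.5000: 114.566963
  t * PV_t at t = 5.0000: 123.889660
  t * PV_t at t = 5.5000: 132.631266
  t * PV_t at t = 6.0000: 140.816208
  t * PV_t at t = 6.5000: 148.468021
  t * PV_t at t = 7.0000: 155.609380
  t * PV_t at t = 7.5000: 162.262128
  t * PV_t at t = 8.0000: 168.447302
  t * PV_t at t = 8.5000: 174.185166
  t * PV_t at t = 9.0000: 179.495234
  t * PV_t at t = 9.5000: 184.396293
  t * PV_t at t = 10.0000: 6001.412097
Macaulay duration D = 8188.545351 / 1076.136261 = 7.609209
Modified duration = D / (1 + y/m) = 7.609209 / (1 + 0.027500) = 7.405556

Answer: Modified duration = 7.4056


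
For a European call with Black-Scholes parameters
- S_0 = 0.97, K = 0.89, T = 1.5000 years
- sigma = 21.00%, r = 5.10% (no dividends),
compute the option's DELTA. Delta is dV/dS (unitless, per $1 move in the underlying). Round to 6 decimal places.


Answer: Delta = 0.776582

Derivation:
d1 = 0.7607011268; d2 = 0.5035047038
phi(d1) = 0.2987131187; exp(-qT) = 1.0000000000; exp(-rT) = 0.9263529143
N(d1) = 0.7765821992
Delta = exp(-qT) * N(d1) = 1.0000000000 * 0.7765821992 = 0.776582


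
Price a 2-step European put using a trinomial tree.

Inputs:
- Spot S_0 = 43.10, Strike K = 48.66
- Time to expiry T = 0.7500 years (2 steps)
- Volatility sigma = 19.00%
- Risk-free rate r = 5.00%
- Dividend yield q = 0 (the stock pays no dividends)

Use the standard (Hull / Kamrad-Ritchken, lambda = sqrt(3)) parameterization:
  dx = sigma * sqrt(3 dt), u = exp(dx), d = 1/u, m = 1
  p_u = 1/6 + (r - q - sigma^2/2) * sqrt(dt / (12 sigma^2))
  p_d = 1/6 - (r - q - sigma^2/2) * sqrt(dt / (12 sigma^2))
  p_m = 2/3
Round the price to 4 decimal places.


dt = T/N = 0.375000; dx = sigma*sqrt(3*dt) = 0.201525
u = exp(dx) = 1.223267; d = 1/u = 0.817483
p_u = 0.196393, p_m = 0.666667, p_d = 0.136940
Discount per step: exp(-r*dt) = 0.981425
Stock lattice S(k, j) with j the centered position index:
  k=0: S(0,+0) = 43.1000
  k=1: S(1,-1) = 35.2335; S(1,+0) = 43.1000; S(1,+1) = 52.7228
  k=2: S(2,-2) = 28.8028; S(2,-1) = 35.2335; S(2,+0) = 43.1000; S(2,+1) = 52.7228; S(2,+2) = 64.4941
Terminal payoffs V(N, j) = max(K - S_T, 0):
  V(2,-2) = 19.857214; V(2,-1) = 13.426492; V(2,+0) = 5.560000; V(2,+1) = 0.000000; V(2,+2) = 0.000000
Backward induction: V(k, j) = exp(-r*dt) * [p_u * V(k+1, j+1) + p_m * V(k+1, j) + p_d * V(k+1, j-1)]
  V(1,-1) = exp(-r*dt) * [p_u*5.560000 + p_m*13.426492 + p_d*19.857214] = 12.525131
  V(1,+0) = exp(-r*dt) * [p_u*0.000000 + p_m*5.560000 + p_d*13.426492] = 5.442289
  V(1,+1) = exp(-r*dt) * [p_u*0.000000 + p_m*0.000000 + p_d*5.560000] = 0.747245
  V(0,+0) = exp(-r*dt) * [p_u*0.747245 + p_m*5.442289 + p_d*12.525131] = 5.388160

Answer: Price = V(0,0) = 5.3882


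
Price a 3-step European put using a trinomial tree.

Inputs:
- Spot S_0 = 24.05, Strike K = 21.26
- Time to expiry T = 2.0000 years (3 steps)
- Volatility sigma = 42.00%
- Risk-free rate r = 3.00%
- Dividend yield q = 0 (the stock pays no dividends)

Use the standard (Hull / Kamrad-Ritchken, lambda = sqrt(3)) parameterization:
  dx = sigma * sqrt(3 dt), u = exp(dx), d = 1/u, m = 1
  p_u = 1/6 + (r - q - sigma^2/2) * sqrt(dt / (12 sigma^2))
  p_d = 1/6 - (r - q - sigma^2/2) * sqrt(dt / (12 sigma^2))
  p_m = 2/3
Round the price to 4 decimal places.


Answer: Price = V(0,0) = 3.2884

Derivation:
dt = T/N = 0.666667; dx = sigma*sqrt(3*dt) = 0.593970
u = exp(dx) = 1.811164; d = 1/u = 0.552131
p_u = 0.134005, p_m = 0.666667, p_d = 0.199328
Discount per step: exp(-r*dt) = 0.980199
Stock lattice S(k, j) with j the centered position index:
  k=0: S(0,+0) = 24.0500
  k=1: S(1,-1) = 13.2788; S(1,+0) = 24.0500; S(1,+1) = 43.5585
  k=2: S(2,-2) = 7.3316; S(2,-1) = 13.2788; S(2,+0) = 24.0500; S(2,+1) = 43.5585; S(2,+2) = 78.8916
  k=3: S(3,-3) = 4.0480; S(3,-2) = 7.3316; S(3,-1) = 13.2788; S(3,+0) = 24.0500; S(3,+1) = 43.5585; S(3,+2) = 78.8916; S(3,+3) = 142.8856
Terminal payoffs V(N, j) = max(K - S_T, 0):
  V(3,-3) = 17.211988; V(3,-2) = 13.928387; V(3,-1) = 7.981246; V(3,+0) = 0.000000; V(3,+1) = 0.000000; V(3,+2) = 0.000000; V(3,+3) = 0.000000
Backward induction: V(k, j) = exp(-r*dt) * [p_u * V(k+1, j+1) + p_m * V(k+1, j) + p_d * V(k+1, j-1)]
  V(2,-2) = exp(-r*dt) * [p_u*7.981246 + p_m*13.928387 + p_d*17.211988] = 13.512974
  V(2,-1) = exp(-r*dt) * [p_u*0.000000 + p_m*7.981246 + p_d*13.928387] = 7.936818
  V(2,+0) = exp(-r*dt) * [p_u*0.000000 + p_m*0.000000 + p_d*7.981246] = 1.559386
  V(2,+1) = exp(-r*dt) * [p_u*0.000000 + p_m*0.000000 + p_d*0.000000] = 0.000000
  V(2,+2) = exp(-r*dt) * [p_u*0.000000 + p_m*0.000000 + p_d*0.000000] = 0.000000
  V(1,-1) = exp(-r*dt) * [p_u*1.559386 + p_m*7.936818 + p_d*13.512974] = 8.031449
  V(1,+0) = exp(-r*dt) * [p_u*0.000000 + p_m*1.559386 + p_d*7.936818] = 2.569711
  V(1,+1) = exp(-r*dt) * [p_u*0.000000 + p_m*0.000000 + p_d*1.559386] = 0.304675
  V(0,+0) = exp(-r*dt) * [p_u*0.304675 + p_m*2.569711 + p_d*8.031449] = 3.288433


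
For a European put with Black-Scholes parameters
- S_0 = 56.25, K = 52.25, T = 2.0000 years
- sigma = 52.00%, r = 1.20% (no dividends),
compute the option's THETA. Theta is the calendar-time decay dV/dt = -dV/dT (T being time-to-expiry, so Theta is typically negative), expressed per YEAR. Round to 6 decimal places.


d1 = 0.5006399643; d2 = -0.2347510881
phi(d1) = 0.3519526181; exp(-qT) = 1.0000000000; exp(-rT) = 0.9762857098
Theta = -S*exp(-qT)*phi(d1)*sigma/(2*sqrt(T)) + r*K*exp(-rT)*N(-d2) - q*S*exp(-qT)*N(-d1)
N(-d1) = 0.3083122655; N(-d2) = 0.5927990335; sqrt(T) = 1.4142135624
Term 1 = -56.2500 * 1.0000000000 * 0.3519526181 * 0.5200 / (2 * 1.4142135624) = -3.6396957126
Term 2 = 0.0120 * 52.2500 * 0.9762857098 * 0.5927990335 = 0.3628707482
Term 3 = 0 (no dividend yield, q = 0)
Theta = -3.6396957126 + (0.3628707482) + (0.0000000000) = -3.276825

Answer: Theta = -3.276825


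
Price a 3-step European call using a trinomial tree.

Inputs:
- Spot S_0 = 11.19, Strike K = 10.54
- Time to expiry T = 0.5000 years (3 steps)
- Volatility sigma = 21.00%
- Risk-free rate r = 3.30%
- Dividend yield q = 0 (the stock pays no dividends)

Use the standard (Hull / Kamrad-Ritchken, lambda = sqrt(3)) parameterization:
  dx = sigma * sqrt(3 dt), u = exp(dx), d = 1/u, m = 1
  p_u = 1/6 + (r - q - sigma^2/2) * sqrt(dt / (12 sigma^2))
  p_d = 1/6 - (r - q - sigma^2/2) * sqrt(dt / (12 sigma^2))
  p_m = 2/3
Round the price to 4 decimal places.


dt = T/N = 0.166667; dx = sigma*sqrt(3*dt) = 0.148492
u = exp(dx) = 1.160084; d = 1/u = 0.862007
p_u = 0.172812, p_m = 0.666667, p_d = 0.160522
Discount per step: exp(-r*dt) = 0.994515
Stock lattice S(k, j) with j the centered position index:
  k=0: S(0,+0) = 11.1900
  k=1: S(1,-1) = 9.6459; S(1,+0) = 11.1900; S(1,+1) = 12.9813
  k=2: S(2,-2) = 8.3148; S(2,-1) = 9.6459; S(2,+0) = 11.1900; S(2,+1) = 12.9813; S(2,+2) = 15.0594
  k=3: S(3,-3) = 7.1674; S(3,-2) = 8.3148; S(3,-1) = 9.6459; S(3,+0) = 11.1900; S(3,+1) = 12.9813; S(3,+2) = 15.0594; S(3,+3) = 17.4702
Terminal payoffs V(N, j) = max(S_T - K, 0):
  V(3,-3) = 0.000000; V(3,-2) = 0.000000; V(3,-1) = 0.000000; V(3,+0) = 0.650000; V(3,+1) = 2.441340; V(3,+2) = 4.519445; V(3,+3) = 6.930221
Backward induction: V(k, j) = exp(-r*dt) * [p_u * V(k+1, j+1) + p_m * V(k+1, j) + p_d * V(k+1, j-1)]
  V(2,-2) = exp(-r*dt) * [p_u*0.000000 + p_m*0.000000 + p_d*0.000000] = 0.000000
  V(2,-1) = exp(-r*dt) * [p_u*0.650000 + p_m*0.000000 + p_d*0.000000] = 0.111712
  V(2,+0) = exp(-r*dt) * [p_u*2.441340 + p_m*0.650000 + p_d*0.000000] = 0.850535
  V(2,+1) = exp(-r*dt) * [p_u*4.519445 + p_m*2.441340 + p_d*0.650000] = 2.499129
  V(2,+2) = exp(-r*dt) * [p_u*6.930221 + p_m*4.519445 + p_d*2.441340] = 4.577231
  V(1,-1) = exp(-r*dt) * [p_u*0.850535 + p_m*0.111712 + p_d*0.000000] = 0.220242
  V(1,+0) = exp(-r*dt) * [p_u*2.499129 + p_m*0.850535 + p_d*0.111712] = 1.011257
  V(1,+1) = exp(-r*dt) * [p_u*4.577231 + p_m*2.499129 + p_d*0.850535] = 2.579389
  V(0,+0) = exp(-r*dt) * [p_u*2.579389 + p_m*1.011257 + p_d*0.220242] = 1.148937

Answer: Price = V(0,0) = 1.1489


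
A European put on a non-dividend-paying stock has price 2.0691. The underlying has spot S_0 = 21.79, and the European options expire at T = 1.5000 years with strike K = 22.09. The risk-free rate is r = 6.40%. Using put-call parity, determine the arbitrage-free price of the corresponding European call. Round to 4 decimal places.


Answer: Call price = 3.7911

Derivation:
Put-call parity: C - P = S_0 * exp(-qT) - K * exp(-rT).
S_0 * exp(-qT) = 21.7900 * 1.00000000 = 21.79000000
K * exp(-rT) = 22.0900 * 0.90846402 = 20.06797011
C = P + S*exp(-qT) - K*exp(-rT)
C = 2.0691 + 21.79000000 - 20.06797011 = 3.7911


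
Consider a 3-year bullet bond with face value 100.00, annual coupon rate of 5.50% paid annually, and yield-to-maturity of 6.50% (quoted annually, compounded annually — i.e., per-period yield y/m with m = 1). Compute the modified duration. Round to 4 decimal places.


Answer: Modified duration = 2.6705

Derivation:
Coupon per period c = face * coupon_rate / m = 5.500000
Periods per year m = 1; per-period yield y/m = 0.065000
Number of cashflows N = 3
Cashflows (t years, CF_t, discount factor 1/(1+y/m)^(m*t), PV):
  t = 1.0000: CF_t = 5.500000, DF = 0.938967, PV = 5.164319
  t = 2.0000: CF_t = 5.500000, DF = 0.881659, PV = 4.849126
  t = 3.0000: CF_t = 105.500000, DF = 0.827849, PV = 87.338079
Price P = sum_t PV_t = 97.351524
First compute Macaulay numerator sum_t t * PV_t:
  t * PV_t at t = 1.0000: 5.164319
  t * PV_t at t = 2.0000: 9.698252
  t * PV_t at t = 3.0000: 262.014238
Macaulay duration D = 276.876809 / 97.351524 = 2.844093
Modified duration = D / (1 + y/m) = 2.844093 / (1 + 0.065000) = 2.670510


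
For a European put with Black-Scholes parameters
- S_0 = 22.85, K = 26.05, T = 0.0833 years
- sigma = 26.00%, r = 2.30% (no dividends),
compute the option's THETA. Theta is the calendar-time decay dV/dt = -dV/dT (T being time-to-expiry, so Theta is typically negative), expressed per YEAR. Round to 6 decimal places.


d1 = -1.6835598533; d2 = -1.7586003757
phi(d1) = 0.0967015911; exp(-qT) = 1.0000000000; exp(-rT) = 0.9980859342
Theta = -S*exp(-qT)*phi(d1)*sigma/(2*sqrt(T)) + r*K*exp(-rT)*N(-d2) - q*S*exp(-qT)*N(-d1)
N(-d1) = 0.9538666185; N(-d2) = 0.9606772954; sqrt(T) = 0.2886173938
Term 1 = -22.8500 * 1.0000000000 * 0.0967015911 * 0.2600 / (2 * 0.2886173938) = -0.9952694555
Term 2 = 0.0230 * 26.0500 * 0.9980859342 * 0.9606772954 = 0.5744880848
Term 3 = 0 (no dividend yield, q = 0)
Theta = -0.9952694555 + (0.5744880848) + (0.0000000000) = -0.420781

Answer: Theta = -0.420781


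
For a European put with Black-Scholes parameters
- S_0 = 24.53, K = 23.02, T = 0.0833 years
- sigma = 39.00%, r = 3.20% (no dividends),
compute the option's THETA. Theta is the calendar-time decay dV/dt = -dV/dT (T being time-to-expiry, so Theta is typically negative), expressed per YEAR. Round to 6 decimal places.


Answer: Theta = -5.153658

Derivation:
d1 = 0.6443986766; d2 = 0.5318378930
phi(d1) = 0.3241453151; exp(-qT) = 1.0000000000; exp(-rT) = 0.9973379496
Theta = -S*exp(-qT)*phi(d1)*sigma/(2*sqrt(T)) + r*K*exp(-rT)*N(-d2) - q*S*exp(-qT)*N(-d1)
N(-d1) = 0.2596584712; N(-d2) = 0.2974191378; sqrt(T) = 0.2886173938
Term 1 = -24.5300 * 1.0000000000 * 0.3241453151 * 0.3900 / (2 * 0.2886173938) = -5.3721658025
Term 2 = 0.0320 * 23.0200 * 0.9973379496 * 0.2974191378 = 0.2185076028
Term 3 = 0 (no dividend yield, q = 0)
Theta = -5.3721658025 + (0.2185076028) + (0.0000000000) = -5.153658


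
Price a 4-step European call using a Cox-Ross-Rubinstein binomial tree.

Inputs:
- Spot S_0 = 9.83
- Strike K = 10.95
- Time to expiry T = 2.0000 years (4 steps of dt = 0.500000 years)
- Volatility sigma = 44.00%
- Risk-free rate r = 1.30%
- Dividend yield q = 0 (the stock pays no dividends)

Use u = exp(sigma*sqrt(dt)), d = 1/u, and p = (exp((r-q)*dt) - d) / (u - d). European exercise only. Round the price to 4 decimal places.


Answer: Price = V(0,0) = 2.1170

Derivation:
dt = T/N = 0.500000
u = exp(sigma*sqrt(dt)) = 1.364963; d = 1/u = 0.732621
p = (exp((r-q)*dt) - d) / (u - d) = 0.433152
Discount per step: exp(-r*dt) = 0.993521
Stock lattice S(k, i) with i counting down-moves:
  k=0: S(0,0) = 9.8300
  k=1: S(1,0) = 13.4176; S(1,1) = 7.2017
  k=2: S(2,0) = 18.3145; S(2,1) = 9.8300; S(2,2) = 5.2761
  k=3: S(3,0) = 24.9986; S(3,1) = 13.4176; S(3,2) = 7.2017; S(3,3) = 3.8654
  k=4: S(4,0) = 34.1222; S(4,1) = 18.3145; S(4,2) = 9.8300; S(4,3) = 5.2761; S(4,4) = 2.8319
Terminal payoffs V(N, i) = max(S_T - K, 0):
  V(4,0) = 23.172155; V(4,1) = 7.364496; V(4,2) = 0.000000; V(4,3) = 0.000000; V(4,4) = 0.000000
Backward induction: V(k, i) = exp(-r*dt) * [p * V(k+1, i) + (1-p) * V(k+1, i+1)].
  V(3,0) = exp(-r*dt) * [p*23.172155 + (1-p)*7.364496] = 14.119546
  V(3,1) = exp(-r*dt) * [p*7.364496 + (1-p)*0.000000] = 3.169282
  V(3,2) = exp(-r*dt) * [p*0.000000 + (1-p)*0.000000] = 0.000000
  V(3,3) = exp(-r*dt) * [p*0.000000 + (1-p)*0.000000] = 0.000000
  V(2,0) = exp(-r*dt) * [p*14.119546 + (1-p)*3.169282] = 7.861151
  V(2,1) = exp(-r*dt) * [p*3.169282 + (1-p)*0.000000] = 1.363888
  V(2,2) = exp(-r*dt) * [p*0.000000 + (1-p)*0.000000] = 0.000000
  V(1,0) = exp(-r*dt) * [p*7.861151 + (1-p)*1.363888] = 4.151123
  V(1,1) = exp(-r*dt) * [p*1.363888 + (1-p)*0.000000] = 0.586944
  V(0,0) = exp(-r*dt) * [p*4.151123 + (1-p)*0.586944] = 2.116971


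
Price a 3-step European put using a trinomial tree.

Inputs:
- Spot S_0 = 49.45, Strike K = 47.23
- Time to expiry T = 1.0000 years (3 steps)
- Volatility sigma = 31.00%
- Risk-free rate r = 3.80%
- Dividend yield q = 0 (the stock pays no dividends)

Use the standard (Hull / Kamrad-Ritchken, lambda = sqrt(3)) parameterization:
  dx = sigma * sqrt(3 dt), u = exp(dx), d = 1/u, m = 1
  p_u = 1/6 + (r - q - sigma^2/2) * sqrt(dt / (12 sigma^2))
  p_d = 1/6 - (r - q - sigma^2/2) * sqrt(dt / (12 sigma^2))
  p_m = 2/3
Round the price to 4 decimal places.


dt = T/N = 0.333333; dx = sigma*sqrt(3*dt) = 0.310000
u = exp(dx) = 1.363425; d = 1/u = 0.733447
p_u = 0.161263, p_m = 0.666667, p_d = 0.172070
Discount per step: exp(-r*dt) = 0.987413
Stock lattice S(k, j) with j the centered position index:
  k=0: S(0,+0) = 49.4500
  k=1: S(1,-1) = 36.2690; S(1,+0) = 49.4500; S(1,+1) = 67.4214
  k=2: S(2,-2) = 26.6014; S(2,-1) = 36.2690; S(2,+0) = 49.4500; S(2,+1) = 67.4214; S(2,+2) = 91.9240
  k=3: S(3,-3) = 19.5107; S(3,-2) = 26.6014; S(3,-1) = 36.2690; S(3,+0) = 49.4500; S(3,+1) = 67.4214; S(3,+2) = 91.9240; S(3,+3) = 125.3315
Terminal payoffs V(N, j) = max(K - S_T, 0):
  V(3,-3) = 27.719319; V(3,-2) = 20.628648; V(3,-1) = 10.961048; V(3,+0) = 0.000000; V(3,+1) = 0.000000; V(3,+2) = 0.000000; V(3,+3) = 0.000000
Backward induction: V(k, j) = exp(-r*dt) * [p_u * V(k+1, j+1) + p_m * V(k+1, j) + p_d * V(k+1, j-1)]
  V(2,-2) = exp(-r*dt) * [p_u*10.961048 + p_m*20.628648 + p_d*27.719319] = 20.034326
  V(2,-1) = exp(-r*dt) * [p_u*0.000000 + p_m*10.961048 + p_d*20.628648] = 10.720281
  V(2,+0) = exp(-r*dt) * [p_u*0.000000 + p_m*0.000000 + p_d*10.961048] = 1.862327
  V(2,+1) = exp(-r*dt) * [p_u*0.000000 + p_m*0.000000 + p_d*0.000000] = 0.000000
  V(2,+2) = exp(-r*dt) * [p_u*0.000000 + p_m*0.000000 + p_d*0.000000] = 0.000000
  V(1,-1) = exp(-r*dt) * [p_u*1.862327 + p_m*10.720281 + p_d*20.034326] = 10.757357
  V(1,+0) = exp(-r*dt) * [p_u*0.000000 + p_m*1.862327 + p_d*10.720281] = 3.047344
  V(1,+1) = exp(-r*dt) * [p_u*0.000000 + p_m*0.000000 + p_d*1.862327] = 0.316417
  V(0,+0) = exp(-r*dt) * [p_u*0.316417 + p_m*3.047344 + p_d*10.757357] = 3.884095

Answer: Price = V(0,0) = 3.8841


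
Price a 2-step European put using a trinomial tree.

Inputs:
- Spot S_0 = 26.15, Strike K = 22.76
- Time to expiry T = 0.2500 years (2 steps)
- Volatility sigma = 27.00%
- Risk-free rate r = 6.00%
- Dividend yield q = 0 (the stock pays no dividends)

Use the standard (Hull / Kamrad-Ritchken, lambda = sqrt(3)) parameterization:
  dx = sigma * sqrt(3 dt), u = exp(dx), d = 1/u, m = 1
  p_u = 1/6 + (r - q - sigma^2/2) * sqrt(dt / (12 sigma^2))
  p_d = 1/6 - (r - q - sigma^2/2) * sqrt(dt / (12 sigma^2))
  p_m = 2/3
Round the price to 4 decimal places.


Answer: Price = V(0,0) = 0.2207

Derivation:
dt = T/N = 0.125000; dx = sigma*sqrt(3*dt) = 0.165341
u = exp(dx) = 1.179795; d = 1/u = 0.847605
p_u = 0.175569, p_m = 0.666667, p_d = 0.157765
Discount per step: exp(-r*dt) = 0.992528
Stock lattice S(k, j) with j the centered position index:
  k=0: S(0,+0) = 26.1500
  k=1: S(1,-1) = 22.1649; S(1,+0) = 26.1500; S(1,+1) = 30.8516
  k=2: S(2,-2) = 18.7871; S(2,-1) = 22.1649; S(2,+0) = 26.1500; S(2,+1) = 30.8516; S(2,+2) = 36.3986
Terminal payoffs V(N, j) = max(K - S_T, 0):
  V(2,-2) = 3.972945; V(2,-1) = 0.595129; V(2,+0) = 0.000000; V(2,+1) = 0.000000; V(2,+2) = 0.000000
Backward induction: V(k, j) = exp(-r*dt) * [p_u * V(k+1, j+1) + p_m * V(k+1, j) + p_d * V(k+1, j-1)]
  V(1,-1) = exp(-r*dt) * [p_u*0.000000 + p_m*0.595129 + p_d*3.972945] = 1.015895
  V(1,+0) = exp(-r*dt) * [p_u*0.000000 + p_m*0.000000 + p_d*0.595129] = 0.093189
  V(1,+1) = exp(-r*dt) * [p_u*0.000000 + p_m*0.000000 + p_d*0.000000] = 0.000000
  V(0,+0) = exp(-r*dt) * [p_u*0.000000 + p_m*0.093189 + p_d*1.015895] = 0.220736
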